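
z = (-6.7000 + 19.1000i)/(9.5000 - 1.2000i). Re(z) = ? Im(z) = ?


Multiply by conjugate: (-6.7000 + 19.1000i)(9.5000 + 1.2000i) / (9.5^2 + (-1.2)^2)
Numerator real = -6.7*9.5 + 19.1*(-1.2) = -86.57
Numerator imag = 19.1*9.5 - (-6.7)*(-1.2) = 173.41
Denominator = 91.69
Re(z) = -86.57/91.69 = -0.9442
Im(z) = 173.41/91.69 = 1.8913

Re(z) = -0.9442, Im(z) = 1.8913


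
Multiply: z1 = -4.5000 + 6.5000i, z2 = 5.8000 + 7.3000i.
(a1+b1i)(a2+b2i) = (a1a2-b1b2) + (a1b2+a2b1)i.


Real = -4.5*5.8 - 6.5*7.3 = -26.1 - 47.45 = -73.55
Imag = -4.5*7.3 + 5.8*6.5 = -32.85 + 37.7 = 4.85

-73.5500 + 4.8500i


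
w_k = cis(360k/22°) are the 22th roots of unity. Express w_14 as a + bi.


Angle = 360*14/22 = 229.0909°
a = cos(229.0909°) = -0.6549
b = sin(229.0909°) = -0.7557

-0.6549 - 0.7557i


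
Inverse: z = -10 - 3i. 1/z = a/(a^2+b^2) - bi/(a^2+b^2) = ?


|z|^2 = 100+9 = 109
1/z = (-10 + 3i)/109

1/z = -0.0917 + 0.0275i


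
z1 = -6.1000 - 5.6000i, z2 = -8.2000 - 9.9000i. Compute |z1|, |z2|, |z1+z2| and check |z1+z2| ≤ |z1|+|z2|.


|z1| = sqrt((-6.1)^2 + (-5.6)^2) = sqrt(68.57) = 8.2807
|z2| = sqrt((-8.2)^2 + (-9.9)^2) = sqrt(165.25) = 12.8550
z1+z2 = -14.3000 - 15.5000i
|z1+z2| = sqrt(444.74) = 21.0889
|z1|+|z2| = 8.2807 + 12.8550 = 21.1357

|z1+z2| = 21.0889 ≤ |z1|+|z2| = 21.1357 (verified)


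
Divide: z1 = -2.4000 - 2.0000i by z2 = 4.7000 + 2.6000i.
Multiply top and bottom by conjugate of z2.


Conjugate of z2 = 4.7000 - 2.6000i
Numerator: (-2.4000 - 2.0000i)(4.7000 - 2.6000i) = -16.4800 - 3.1600i
Denominator: 4.7^2 + 2.6^2 = 28.85
Result = (-16.4800 - 3.1600i)/28.85

-0.5712 - 0.1095i


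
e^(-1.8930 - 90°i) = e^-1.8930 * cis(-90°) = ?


e^-1.8930 = 0.1506
cos(-90°) = 0
sin(-90°) = -1
Real = 0.1506*0 = 0
Imag = 0.1506*(-1) = -0.1506

0 - 0.1506i


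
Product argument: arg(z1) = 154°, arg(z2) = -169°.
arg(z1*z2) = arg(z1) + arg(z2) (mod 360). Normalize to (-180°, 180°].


arg(z1*z2) = 154° - 169° = -15°
Normalized to (-180°, 180°]: -15°

-15°


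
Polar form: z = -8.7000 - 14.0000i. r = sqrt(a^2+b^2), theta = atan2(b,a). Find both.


r = sqrt(75.69+196) = sqrt(271.69) = 16.4830
theta = atan2(-14, -8.7) = -121.8580 degrees

r = 16.4830, theta = -121.8580 degrees


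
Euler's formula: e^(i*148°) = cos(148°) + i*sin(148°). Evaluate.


cos(148°) = -0.8480
sin(148°) = 0.5299

e^(i*148°) = -0.8480 + 0.5299i


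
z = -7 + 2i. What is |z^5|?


|z| = sqrt(49+4) = sqrt(53) = 7.2801
|z^5| = |z|^5 = (sqrt(53))^5 = 53^2 * sqrt(53) = 2809*sqrt(53)

|z^5| = 2809*sqrt(53) ≈ 20449.8287


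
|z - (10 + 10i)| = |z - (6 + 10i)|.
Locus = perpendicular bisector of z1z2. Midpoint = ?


Equal distances means the locus is the perpendicular bisector of z1 and z2.
Midpoint = ((10+6)/2, (10+10)/2) = (8.0000, 10.0000)

Perpendicular bisector through (8.0000, 10.0000)


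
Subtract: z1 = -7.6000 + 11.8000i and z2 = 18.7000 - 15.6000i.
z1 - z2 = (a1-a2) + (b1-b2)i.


Real: -7.6 - 18.7 = -26.3
Imag: 11.8 + 15.6 = 27.4

-26.3000 + 27.4000i


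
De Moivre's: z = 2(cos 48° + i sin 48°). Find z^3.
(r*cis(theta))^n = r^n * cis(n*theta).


r^3 = 2^3 = 8
n*theta = 3*48° = 144° = 144° (mod 360)
a = 8*cos(144°) = -6.4721
b = 8*sin(144°) = 4.7023

8 cis(144°) = -6.4721 + 4.7023i


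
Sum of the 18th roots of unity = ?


The sum of all 18th roots of unity is 0.
Geometric series: (1 - w^18)/(1 - w) = (1-1)/(1-w) = 0 since w^18 = 1, w ≠ 1.
Alternatively: coefficient of z^17 in z^18 - 1 is 0.

0


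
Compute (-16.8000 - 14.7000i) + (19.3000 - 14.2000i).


Real: -16.8 + 19.3 = 2.5
Imag: -14.7 - 14.2 = -28.9

2.5000 - 28.9000i


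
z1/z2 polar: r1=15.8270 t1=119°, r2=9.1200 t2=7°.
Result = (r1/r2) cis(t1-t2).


r = 15.8270 / 9.1200 = 1.7354
theta = 119° - 7° = 112° = 112° (mod 360)

1.7354 cis(112°)


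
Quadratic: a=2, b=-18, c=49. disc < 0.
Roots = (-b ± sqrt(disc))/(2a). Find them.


disc = (-18)^2 - 4*2*49 = 324 - 392 = -68
sqrt(|disc|) = sqrt(68) = 8.2462
Real part = 18/(2*2) = 4.5000
Imag part = 8.2462/(2*2) = 2.0616

4.5000 ± 2.0616i


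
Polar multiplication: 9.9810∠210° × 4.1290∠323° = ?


r = 9.9810 * 4.1290 = 41.2115
theta = 210° + 323° = 533° = 173° (mod 360)

41.2115 cis(173°)


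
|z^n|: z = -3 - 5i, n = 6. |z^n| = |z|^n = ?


|z| = sqrt(9+25) = sqrt(34) = 5.8310
|z^6| = |z|^6 = (sqrt(34))^6 = 34^3 = 39304

|z^6| = 39304


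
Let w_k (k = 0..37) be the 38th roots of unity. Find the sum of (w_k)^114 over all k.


The roots are w_k = w^k with w = e^(2*pi*i/38), and (w^k)^114 = (w^114)^k.
So S = 1 + u + u^2 + ... + u^(37) with u = w^114.
114 = 3*38 + 0, so 114 is a multiple of 38 and u = (w^38)^3 = 1.
Every one of the 38 terms equals 1: S = 38

S = 38


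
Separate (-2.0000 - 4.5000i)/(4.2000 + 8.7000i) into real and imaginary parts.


Multiply by conjugate: (-2.0000 - 4.5000i)(4.2000 - 8.7000i) / (4.2^2 + 8.7^2)
Numerator real = -2*4.2 - (4.5)*8.7 = -47.55
Numerator imag = -4.5*4.2 - (-2)*8.7 = -1.5
Denominator = 93.33
Re(z) = -47.55/93.33 = -0.5095
Im(z) = -1.5/93.33 = -0.0161

Re(z) = -0.5095, Im(z) = -0.0161


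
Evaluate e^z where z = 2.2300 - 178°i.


e^2.2300 = 9.2999
cos(-178°) = -0.99939
sin(-178°) = -0.0349
Real = 9.2999*(-0.99939) = -9.2942
Imag = 9.2999*(-0.0349) = -0.3246

-9.2942 - 0.3246i


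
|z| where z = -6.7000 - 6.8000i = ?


|z| = sqrt((-6.7)^2 + (-6.8)^2) = sqrt(44.89 + 46.24) = sqrt(91.13) = 9.5462

|z| = 9.5462


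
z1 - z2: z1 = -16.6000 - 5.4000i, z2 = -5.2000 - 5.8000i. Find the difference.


Real: -16.6 + 5.2 = -11.4
Imag: -5.4 + 5.8 = 0.4

-11.4000 + 0.4000i


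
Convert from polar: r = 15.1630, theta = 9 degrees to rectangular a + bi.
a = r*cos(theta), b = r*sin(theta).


a = 15.1630*cos(9°) = 15.1630*0.98769 = 14.9763
b = 15.1630*sin(9°) = 15.1630*0.156434 = 2.3720

14.9763 + 2.3720i


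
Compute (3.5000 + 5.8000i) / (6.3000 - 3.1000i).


Conjugate of z2 = 6.3000 + 3.1000i
Numerator: (3.5000 + 5.8000i)(6.3000 + 3.1000i) = 4.0700 + 47.3900i
Denominator: 6.3^2 + (-3.1)^2 = 49.3
Result = (4.0700 + 47.3900i)/49.3

0.0826 + 0.9613i


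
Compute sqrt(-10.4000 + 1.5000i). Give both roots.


|z| = sqrt(108.16+2.25) = 10.5076
sqrt((|z|+a)/2) = sqrt((10.5076+(-10.4))/2) = sqrt(0.0538) = 0.2320
sqrt((|z|-a)/2) = sqrt((10.5076-(-10.4))/2) = sqrt(10.4538) = 3.2332

±(0.2320 + 3.2332i) i.e. 0.2320 + 3.2332i and -0.2320 - 3.2332i


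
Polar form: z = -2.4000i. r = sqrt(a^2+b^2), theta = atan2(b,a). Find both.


r = sqrt(0+5.76) = sqrt(5.76) = 2.4000
theta = atan2(-2.4, 0) = -90.0000 degrees

r = 2.4000, theta = -90.0000 degrees


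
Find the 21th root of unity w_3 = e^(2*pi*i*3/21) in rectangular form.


Angle = 360*3/21 = 51.4286°
a = cos(51.4286°) = 0.6235
b = sin(51.4286°) = 0.7818

0.6235 + 0.7818i


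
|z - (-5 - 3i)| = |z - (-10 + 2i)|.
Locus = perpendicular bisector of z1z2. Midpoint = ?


Equal distances means the locus is the perpendicular bisector of z1 and z2.
Midpoint = ((-5+(-10))/2, (-3+2)/2) = (-7.5000, -0.5000)

Perpendicular bisector through (-7.5000, -0.5000)


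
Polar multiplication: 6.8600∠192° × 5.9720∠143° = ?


r = 6.8600 * 5.9720 = 40.9679
theta = 192° + 143° = 335° = 335° (mod 360)

40.9679 cis(335°)


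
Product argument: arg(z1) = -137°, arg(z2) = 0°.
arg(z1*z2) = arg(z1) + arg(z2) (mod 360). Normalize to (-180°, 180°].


arg(z1*z2) = -137° + 0° = -137°
Normalized to (-180°, 180°]: -137°

-137°


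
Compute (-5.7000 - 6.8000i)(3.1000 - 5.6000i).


Real = -5.7*3.1 - (-6.8)*(-5.6) = -17.67 - 38.08 = -55.75
Imag = -5.7*(-5.6) + 3.1*(-6.8) = 31.92 - (21.08) = 10.84

-55.7500 + 10.8400i


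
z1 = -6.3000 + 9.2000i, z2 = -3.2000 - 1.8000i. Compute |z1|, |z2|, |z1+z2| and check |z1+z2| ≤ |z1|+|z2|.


|z1| = sqrt((-6.3)^2 + 9.2^2) = sqrt(124.33) = 11.1503
|z2| = sqrt((-3.2)^2 + (-1.8)^2) = sqrt(13.48) = 3.6715
z1+z2 = -9.5000 + 7.4000i
|z1+z2| = sqrt(145.01) = 12.0420
|z1|+|z2| = 11.1503 + 3.6715 = 14.8218

|z1+z2| = 12.0420 ≤ |z1|+|z2| = 14.8218 (verified)


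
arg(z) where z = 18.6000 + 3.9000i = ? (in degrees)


Re = 18.6, Im = 3.9
arg = atan2(3.9, 18.6) = 11.8421 degrees

arg(z) = 11.8421 degrees


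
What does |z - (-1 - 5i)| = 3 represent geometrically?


|z - z0| = r is a circle with center z0 and radius r.
Center = (-1, -5), radius = 3

Circle with center (-1, -5) and radius 3


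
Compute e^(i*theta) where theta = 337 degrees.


cos(337°) = 0.9205
sin(337°) = -0.3907

e^(i*337°) = 0.9205 - 0.3907i


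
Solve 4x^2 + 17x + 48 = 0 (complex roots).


disc = 17^2 - 4*4*48 = 289 - 768 = -479
sqrt(|disc|) = sqrt(479) = 21.8861
Real part = -17/(2*4) = -2.1250
Imag part = 21.8861/(2*4) = 2.7358

-2.1250 ± 2.7358i


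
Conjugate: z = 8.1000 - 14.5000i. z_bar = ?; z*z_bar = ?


z_bar = 8.1000 + 14.5000i
z*z_bar = 8.1^2 + (-14.5)^2 = 65.61 + 210.25 = 275.86

z_bar = 8.1000 + 14.5000i, z*z_bar = 275.86


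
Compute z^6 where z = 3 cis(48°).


r^6 = 3^6 = 729
n*theta = 6*48° = 288° = 288° (mod 360)
a = 729*cos(288°) = 225.2734
b = 729*sin(288°) = -693.3202

729 cis(288°) = 225.2734 - 693.3202i


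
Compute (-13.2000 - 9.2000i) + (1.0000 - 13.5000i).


Real: -13.2 + 1 = -12.2
Imag: -9.2 - 13.5 = -22.7

-12.2000 - 22.7000i


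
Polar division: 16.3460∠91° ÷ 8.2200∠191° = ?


r = 16.3460 / 8.2200 = 1.9886
theta = 91° - 191° = -100° = 260° (mod 360)

1.9886 cis(260°)


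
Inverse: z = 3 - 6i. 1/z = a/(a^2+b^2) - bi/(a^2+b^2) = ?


|z|^2 = 9+36 = 45
1/z = (3 + 6i)/45

1/z = 0.0667 + 0.1333i


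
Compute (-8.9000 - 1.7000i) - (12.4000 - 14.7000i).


Real: -8.9 - 12.4 = -21.3
Imag: -1.7 + 14.7 = 13

-21.3000 + 13.0000i


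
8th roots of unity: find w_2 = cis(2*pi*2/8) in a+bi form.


Angle = 360*2/8 = 90°
a = cos(90°) = 0
b = sin(90°) = 1.0000

0 + 1.0000i


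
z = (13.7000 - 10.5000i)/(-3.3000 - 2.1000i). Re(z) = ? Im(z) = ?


Multiply by conjugate: (13.7000 - 10.5000i)(-3.3000 + 2.1000i) / ((-3.3)^2 + (-2.1)^2)
Numerator real = 13.7*(-3.3) - (10.5)*(-2.1) = -23.16
Numerator imag = -10.5*(-3.3) - 13.7*(-2.1) = 63.42
Denominator = 15.3
Re(z) = -23.16/15.3 = -1.5137
Im(z) = 63.42/15.3 = 4.1451

Re(z) = -1.5137, Im(z) = 4.1451


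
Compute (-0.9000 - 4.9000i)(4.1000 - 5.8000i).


Real = -0.9*4.1 - (-4.9)*(-5.8) = -3.69 - 28.42 = -32.11
Imag = -0.9*(-5.8) + 4.1*(-4.9) = 5.22 - (20.09) = -14.87

-32.1100 - 14.8700i


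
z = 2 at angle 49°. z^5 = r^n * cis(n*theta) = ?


r^5 = 2^5 = 32
n*theta = 5*49° = 245° = 245° (mod 360)
a = 32*cos(245°) = -13.5238
b = 32*sin(245°) = -29.0018

32 cis(245°) = -13.5238 - 29.0018i


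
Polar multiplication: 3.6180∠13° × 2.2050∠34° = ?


r = 3.6180 * 2.2050 = 7.9777
theta = 13° + 34° = 47° = 47° (mod 360)

7.9777 cis(47°)


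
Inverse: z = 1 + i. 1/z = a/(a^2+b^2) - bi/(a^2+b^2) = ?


|z|^2 = 1+1 = 2
1/z = (1 - 1i)/2

1/z = 0.5000 - 0.5000i


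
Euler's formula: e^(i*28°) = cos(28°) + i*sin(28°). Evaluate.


cos(28°) = 0.8829
sin(28°) = 0.4695

e^(i*28°) = 0.8829 + 0.4695i


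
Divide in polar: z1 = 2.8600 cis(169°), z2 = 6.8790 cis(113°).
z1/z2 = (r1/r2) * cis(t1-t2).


r = 2.8600 / 6.8790 = 0.4158
theta = 169° - 113° = 56° = 56° (mod 360)

0.4158 cis(56°)


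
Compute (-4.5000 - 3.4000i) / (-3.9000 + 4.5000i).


Conjugate of z2 = -3.9000 - 4.5000i
Numerator: (-4.5000 - 3.4000i)(-3.9000 - 4.5000i) = 2.2500 + 33.5100i
Denominator: (-3.9)^2 + 4.5^2 = 35.46
Result = (2.2500 + 33.5100i)/35.46

0.0635 + 0.9450i


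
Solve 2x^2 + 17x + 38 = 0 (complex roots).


disc = 17^2 - 4*2*38 = 289 - 304 = -15
sqrt(|disc|) = sqrt(15) = 3.8730
Real part = -17/(2*2) = -4.2500
Imag part = 3.8730/(2*2) = 0.9682

-4.2500 ± 0.9682i


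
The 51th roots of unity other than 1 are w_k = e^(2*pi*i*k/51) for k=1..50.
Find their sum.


With w = e^(2*pi*i/51), all 51 of the 51th roots of unity w^0 = 1, w, ..., w^(50) sum to 0: 1 + w + ... + w^(50) = (1 - w^51)/(1 - w) = 0 since w^51 = 1, w ≠ 1.
Removing the root 1: w + w^2 + ... + w^(50) = 0 - 1 = -1

Sum = -1


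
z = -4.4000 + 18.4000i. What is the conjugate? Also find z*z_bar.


z_bar = -4.4000 - 18.4000i
z*z_bar = (-4.4)^2 + 18.4^2 = 19.36 + 338.56 = 357.92

z_bar = -4.4000 - 18.4000i, z*z_bar = 357.92


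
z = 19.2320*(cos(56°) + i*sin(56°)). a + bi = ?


a = 19.2320*cos(56°) = 19.2320*0.559193 = 10.7544
b = 19.2320*sin(56°) = 19.2320*0.82904 = 15.9441

10.7544 + 15.9441i


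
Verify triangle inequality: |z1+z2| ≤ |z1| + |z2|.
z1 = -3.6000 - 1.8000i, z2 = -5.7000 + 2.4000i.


|z1| = sqrt((-3.6)^2 + (-1.8)^2) = sqrt(16.2) = 4.0249
|z2| = sqrt((-5.7)^2 + 2.4^2) = sqrt(38.25) = 6.1847
z1+z2 = -9.3000 + 0.6000i
|z1+z2| = sqrt(86.85) = 9.3193
|z1|+|z2| = 4.0249 + 6.1847 = 10.2096

|z1+z2| = 9.3193 ≤ |z1|+|z2| = 10.2096 (verified)


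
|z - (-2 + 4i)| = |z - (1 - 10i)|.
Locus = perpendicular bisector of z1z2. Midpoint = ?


Equal distances means the locus is the perpendicular bisector of z1 and z2.
Midpoint = ((-2+1)/2, (4+(-10))/2) = (-0.5000, -3.0000)

Perpendicular bisector through (-0.5000, -3.0000)


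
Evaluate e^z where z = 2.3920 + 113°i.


e^2.3920 = 10.9353
cos(113°) = -0.390731
sin(113°) = 0.920505
Real = 10.9353*(-0.390731) = -4.2728
Imag = 10.9353*0.920505 = 10.0660

-4.2728 + 10.0660i


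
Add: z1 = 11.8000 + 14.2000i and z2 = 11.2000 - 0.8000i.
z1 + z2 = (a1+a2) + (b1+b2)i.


Real: 11.8 + 11.2 = 23
Imag: 14.2 - 0.8 = 13.4

23.0000 + 13.4000i


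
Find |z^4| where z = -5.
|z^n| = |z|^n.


|z| = sqrt(25+0) = sqrt(25) = 5
|z^4| = |z|^4 = 5^4 = 625

|z^4| = 625


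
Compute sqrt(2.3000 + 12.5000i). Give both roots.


|z| = sqrt(5.29+156.25) = 12.7098
sqrt((|z|+a)/2) = sqrt((12.7098+2.3)/2) = sqrt(7.5049) = 2.7395
sqrt((|z|-a)/2) = sqrt((12.7098-2.3)/2) = sqrt(5.2049) = 2.2814

±(2.7395 + 2.2814i) i.e. 2.7395 + 2.2814i and -2.7395 - 2.2814i


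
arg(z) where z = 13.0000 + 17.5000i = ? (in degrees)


Re = 13, Im = 17.5
arg = atan2(17.5, 13) = 53.3929 degrees

arg(z) = 53.3929 degrees


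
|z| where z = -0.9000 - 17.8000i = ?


|z| = sqrt((-0.9)^2 + (-17.8)^2) = sqrt(0.81 + 316.84) = sqrt(317.65) = 17.8227

|z| = 17.8227


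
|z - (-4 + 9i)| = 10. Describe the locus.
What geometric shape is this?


|z - z0| = r is a circle with center z0 and radius r.
Center = (-4, 9), radius = 10

Circle with center (-4, 9) and radius 10


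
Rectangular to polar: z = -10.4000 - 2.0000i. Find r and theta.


r = sqrt(108.16+4) = sqrt(112.16) = 10.5906
theta = atan2(-2, -10.4) = -169.1145 degrees

r = 10.5906, theta = -169.1145 degrees


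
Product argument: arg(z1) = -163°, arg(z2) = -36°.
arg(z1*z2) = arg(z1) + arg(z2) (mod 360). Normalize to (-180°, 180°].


arg(z1*z2) = -163° - 36° = -199°
Normalized to (-180°, 180°]: 161°

161°


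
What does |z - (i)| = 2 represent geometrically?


|z - z0| = r is a circle with center z0 and radius r.
Center = (0, 1), radius = 2

Circle with center (0, 1) and radius 2


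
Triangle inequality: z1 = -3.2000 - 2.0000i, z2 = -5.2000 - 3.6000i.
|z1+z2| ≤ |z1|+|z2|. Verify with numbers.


|z1| = sqrt((-3.2)^2 + (-2)^2) = sqrt(14.24) = 3.7736
|z2| = sqrt((-5.2)^2 + (-3.6)^2) = sqrt(40) = 6.3246
z1+z2 = -8.4000 - 5.6000i
|z1+z2| = sqrt(101.92) = 10.0955
|z1|+|z2| = 3.7736 + 6.3246 = 10.0982

|z1+z2| = 10.0955 ≤ |z1|+|z2| = 10.0982 (verified)


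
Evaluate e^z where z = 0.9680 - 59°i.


e^0.9680 = 2.63267
cos(-59°) = 0.51504
sin(-59°) = -0.85717
Real = 2.63267*0.51504 = 1.3559
Imag = 2.63267*(-0.85717) = -2.2566

1.3559 - 2.2566i


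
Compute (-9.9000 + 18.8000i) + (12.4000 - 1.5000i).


Real: -9.9 + 12.4 = 2.5
Imag: 18.8 - 1.5 = 17.3

2.5000 + 17.3000i


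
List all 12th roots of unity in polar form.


The 12th roots of unity are cis(360k/12°) for k=0..11
Angle step = 360/12 = 30°
Primitive root: cis(30°)
Primitive root = 0.8660 + 0.5000i

12 roots at angles: 0°, 30°, 60°, 90°, 120°, 150°, 180°, 210°, 240°, 270°, 300°, 330°


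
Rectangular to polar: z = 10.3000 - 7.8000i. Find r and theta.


r = sqrt(106.09+60.84) = sqrt(166.93) = 12.9201
theta = atan2(-7.8, 10.3) = -37.1360 degrees

r = 12.9201, theta = -37.1360 degrees


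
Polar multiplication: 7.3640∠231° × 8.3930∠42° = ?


r = 7.3640 * 8.3930 = 61.8061
theta = 231° + 42° = 273° = 273° (mod 360)

61.8061 cis(273°)


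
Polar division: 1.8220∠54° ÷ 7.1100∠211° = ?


r = 1.8220 / 7.1100 = 0.2563
theta = 54° - 211° = -157° = 203° (mod 360)

0.2563 cis(203°)


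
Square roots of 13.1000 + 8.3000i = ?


|z| = sqrt(171.61+68.89) = 15.5081
sqrt((|z|+a)/2) = sqrt((15.5081+13.1)/2) = sqrt(14.3040) = 3.7821
sqrt((|z|-a)/2) = sqrt((15.5081-13.1)/2) = sqrt(1.2040) = 1.0973

±(3.7821 + 1.0973i) i.e. 3.7821 + 1.0973i and -3.7821 - 1.0973i


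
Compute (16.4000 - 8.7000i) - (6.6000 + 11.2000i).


Real: 16.4 - 6.6 = 9.8
Imag: -8.7 - 11.2 = -19.9

9.8000 - 19.9000i


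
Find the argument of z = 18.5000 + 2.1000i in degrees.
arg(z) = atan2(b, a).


Re = 18.5, Im = 2.1
arg = atan2(2.1, 18.5) = 6.4761 degrees

arg(z) = 6.4761 degrees


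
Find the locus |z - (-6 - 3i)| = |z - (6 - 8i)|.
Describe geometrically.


Equal distances means the locus is the perpendicular bisector of z1 and z2.
Midpoint = ((-6+6)/2, (-3+(-8))/2) = (0, -5.5000)

Perpendicular bisector through (0, -5.5000)


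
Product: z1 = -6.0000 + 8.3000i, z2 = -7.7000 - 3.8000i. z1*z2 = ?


Real = -6*(-7.7) - 8.3*(-3.8) = 46.2 - (-31.54) = 77.74
Imag = -6*(-3.8) - (7.7)*8.3 = 22.8 - (63.91) = -41.11

77.7400 - 41.1100i


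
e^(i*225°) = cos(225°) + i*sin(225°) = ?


cos(225°) = -0.7071
sin(225°) = -0.7071

e^(i*225°) = -0.7071 - 0.7071i


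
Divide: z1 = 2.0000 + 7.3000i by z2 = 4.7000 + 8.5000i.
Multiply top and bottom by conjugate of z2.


Conjugate of z2 = 4.7000 - 8.5000i
Numerator: (2.0000 + 7.3000i)(4.7000 - 8.5000i) = 71.4500 + 17.3100i
Denominator: 4.7^2 + 8.5^2 = 94.34
Result = (71.4500 + 17.3100i)/94.34

0.7574 + 0.1835i


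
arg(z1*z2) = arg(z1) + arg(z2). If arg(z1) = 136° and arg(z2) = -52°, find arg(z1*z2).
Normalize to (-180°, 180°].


arg(z1*z2) = 136° - 52° = 84°
Normalized to (-180°, 180°]: 84°

84°


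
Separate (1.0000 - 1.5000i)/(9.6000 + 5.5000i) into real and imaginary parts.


Multiply by conjugate: (1.0000 - 1.5000i)(9.6000 - 5.5000i) / (9.6^2 + 5.5^2)
Numerator real = 1*9.6 - (1.5)*5.5 = 1.35
Numerator imag = -1.5*9.6 - 1*5.5 = -19.9
Denominator = 122.41
Re(z) = 1.35/122.41 = 0.0110
Im(z) = -19.9/122.41 = -0.1626

Re(z) = 0.0110, Im(z) = -0.1626


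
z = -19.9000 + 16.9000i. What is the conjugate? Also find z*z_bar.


z_bar = -19.9000 - 16.9000i
z*z_bar = (-19.9)^2 + 16.9^2 = 396.01 + 285.61 = 681.62

z_bar = -19.9000 - 16.9000i, z*z_bar = 681.62


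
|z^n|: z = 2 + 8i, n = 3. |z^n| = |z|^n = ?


|z| = sqrt(4+64) = sqrt(68) = 8.2462
|z^3| = |z|^3 = (sqrt(68))^3 = 68*sqrt(68)

|z^3| = 68*sqrt(68) ≈ 560.7424


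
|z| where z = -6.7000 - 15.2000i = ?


|z| = sqrt((-6.7)^2 + (-15.2)^2) = sqrt(44.89 + 231.04) = sqrt(275.93) = 16.6111

|z| = 16.6111


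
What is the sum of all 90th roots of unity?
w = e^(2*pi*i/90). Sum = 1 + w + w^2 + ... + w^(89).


The sum of all 90th roots of unity is 0.
Geometric series: (1 - w^90)/(1 - w) = (1-1)/(1-w) = 0 since w^90 = 1, w ≠ 1.
Alternatively: coefficient of z^89 in z^90 - 1 is 0.

0


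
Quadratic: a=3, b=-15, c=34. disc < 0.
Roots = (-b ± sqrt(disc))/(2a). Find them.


disc = (-15)^2 - 4*3*34 = 225 - 408 = -183
sqrt(|disc|) = sqrt(183) = 13.5277
Real part = 15/(2*3) = 2.5000
Imag part = 13.5277/(2*3) = 2.2546

2.5000 ± 2.2546i


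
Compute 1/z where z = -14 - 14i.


|z|^2 = 196+196 = 392
1/z = (-14 + 14i)/392

1/z = -0.0357 + 0.0357i


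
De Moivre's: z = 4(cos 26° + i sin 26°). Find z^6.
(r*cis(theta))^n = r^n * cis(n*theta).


r^6 = 4^6 = 4096
n*theta = 6*26° = 156° = 156° (mod 360)
a = 4096*cos(156°) = -3741.8822
b = 4096*sin(156°) = 1665.9933

4096 cis(156°) = -3741.8822 + 1665.9933i


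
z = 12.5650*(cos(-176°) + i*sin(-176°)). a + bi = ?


a = 12.5650*cos(-176°) = 12.5650*(-0.997564) = -12.5344
b = 12.5650*sin(-176°) = 12.5650*(-0.06976) = -0.8765

-12.5344 - 0.8765i


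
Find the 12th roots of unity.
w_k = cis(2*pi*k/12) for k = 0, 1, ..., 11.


The 12th roots of unity are cis(360k/12°) for k=0..11
Angle step = 360/12 = 30°
Primitive root: cis(30°)
Primitive root = 0.8660 + 0.5000i

12 roots at angles: 0°, 30°, 60°, 90°, 120°, 150°, 180°, 210°, 240°, 270°, 300°, 330°


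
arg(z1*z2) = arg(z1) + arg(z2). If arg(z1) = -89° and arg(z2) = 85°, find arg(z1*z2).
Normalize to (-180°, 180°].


arg(z1*z2) = -89° + 85° = -4°
Normalized to (-180°, 180°]: -4°

-4°


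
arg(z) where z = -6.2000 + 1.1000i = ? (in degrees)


Re = -6.2, Im = 1.1
arg = atan2(1.1, -6.2) = 169.9393 degrees

arg(z) = 169.9393 degrees


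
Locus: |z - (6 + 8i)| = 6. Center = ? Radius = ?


|z - z0| = r is a circle with center z0 and radius r.
Center = (6, 8), radius = 6

Circle with center (6, 8) and radius 6


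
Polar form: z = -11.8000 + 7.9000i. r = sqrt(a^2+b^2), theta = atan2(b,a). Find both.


r = sqrt(139.24+62.41) = sqrt(201.65) = 14.2004
theta = atan2(7.9, -11.8) = 146.1980 degrees

r = 14.2004, theta = 146.1980 degrees


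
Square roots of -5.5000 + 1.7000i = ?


|z| = sqrt(30.25+2.89) = 5.7567
sqrt((|z|+a)/2) = sqrt((5.7567+(-5.5))/2) = sqrt(0.1284) = 0.3583
sqrt((|z|-a)/2) = sqrt((5.7567-(-5.5))/2) = sqrt(5.6284) = 2.3724

±(0.3583 + 2.3724i) i.e. 0.3583 + 2.3724i and -0.3583 - 2.3724i


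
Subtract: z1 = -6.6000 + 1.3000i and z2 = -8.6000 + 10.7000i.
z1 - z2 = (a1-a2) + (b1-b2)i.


Real: -6.6 + 8.6 = 2
Imag: 1.3 - 10.7 = -9.4

2.0000 - 9.4000i


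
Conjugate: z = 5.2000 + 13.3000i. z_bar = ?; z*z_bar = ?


z_bar = 5.2000 - 13.3000i
z*z_bar = 5.2^2 + 13.3^2 = 27.04 + 176.89 = 203.93

z_bar = 5.2000 - 13.3000i, z*z_bar = 203.93


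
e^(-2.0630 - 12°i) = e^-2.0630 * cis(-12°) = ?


e^-2.0630 = 0.1271
cos(-12°) = 0.9781
sin(-12°) = -0.2079
Real = 0.1271*0.9781 = 0.1243
Imag = 0.1271*(-0.2079) = -0.0264

0.1243 - 0.0264i


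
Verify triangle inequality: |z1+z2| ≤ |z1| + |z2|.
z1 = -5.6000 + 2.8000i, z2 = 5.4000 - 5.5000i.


|z1| = sqrt((-5.6)^2 + 2.8^2) = sqrt(39.2) = 6.2610
|z2| = sqrt(5.4^2 + (-5.5)^2) = sqrt(59.41) = 7.7078
z1+z2 = -0.2000 - 2.7000i
|z1+z2| = sqrt(7.33) = 2.7074
|z1|+|z2| = 6.2610 + 7.7078 = 13.9688

|z1+z2| = 2.7074 ≤ |z1|+|z2| = 13.9688 (verified)


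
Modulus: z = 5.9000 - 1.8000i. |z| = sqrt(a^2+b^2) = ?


|z| = sqrt(5.9^2 + (-1.8)^2) = sqrt(34.81 + 3.24) = sqrt(38.05) = 6.1685

|z| = 6.1685


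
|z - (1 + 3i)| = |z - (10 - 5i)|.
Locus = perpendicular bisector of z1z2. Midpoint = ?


Equal distances means the locus is the perpendicular bisector of z1 and z2.
Midpoint = ((1+10)/2, (3+(-5))/2) = (5.5000, -1.0000)

Perpendicular bisector through (5.5000, -1.0000)


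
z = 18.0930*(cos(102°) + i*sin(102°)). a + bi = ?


a = 18.0930*cos(102°) = 18.0930*(-0.20791) = -3.7617
b = 18.0930*sin(102°) = 18.0930*0.978148 = 17.6976

-3.7617 + 17.6976i


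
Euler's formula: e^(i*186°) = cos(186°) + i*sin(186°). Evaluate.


cos(186°) = -0.9945
sin(186°) = -0.1045

e^(i*186°) = -0.9945 - 0.1045i


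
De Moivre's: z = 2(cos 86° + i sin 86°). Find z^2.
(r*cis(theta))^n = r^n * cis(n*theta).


r^2 = 2^2 = 4
n*theta = 2*86° = 172° = 172° (mod 360)
a = 4*cos(172°) = -3.9611
b = 4*sin(172°) = 0.5567

4 cis(172°) = -3.9611 + 0.5567i


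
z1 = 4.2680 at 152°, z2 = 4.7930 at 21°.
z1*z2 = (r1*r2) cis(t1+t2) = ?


r = 4.2680 * 4.7930 = 20.4565
theta = 152° + 21° = 173° = 173° (mod 360)

20.4565 cis(173°)


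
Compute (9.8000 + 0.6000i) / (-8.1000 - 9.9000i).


Conjugate of z2 = -8.1000 + 9.9000i
Numerator: (9.8000 + 0.6000i)(-8.1000 + 9.9000i) = -85.3200 + 92.1600i
Denominator: (-8.1)^2 + (-9.9)^2 = 163.62
Result = (-85.3200 + 92.1600i)/163.62

-0.5215 + 0.5633i


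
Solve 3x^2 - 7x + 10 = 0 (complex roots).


disc = (-7)^2 - 4*3*10 = 49 - 120 = -71
sqrt(|disc|) = sqrt(71) = 8.4261
Real part = 7/(2*3) = 1.1667
Imag part = 8.4261/(2*3) = 1.4044

1.1667 ± 1.4044i


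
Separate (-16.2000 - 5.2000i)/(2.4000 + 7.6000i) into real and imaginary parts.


Multiply by conjugate: (-16.2000 - 5.2000i)(2.4000 - 7.6000i) / (2.4^2 + 7.6^2)
Numerator real = -16.2*2.4 - (5.2)*7.6 = -78.4
Numerator imag = -5.2*2.4 - (-16.2)*7.6 = 110.64
Denominator = 63.52
Re(z) = -78.4/63.52 = -1.2343
Im(z) = 110.64/63.52 = 1.7418

Re(z) = -1.2343, Im(z) = 1.7418


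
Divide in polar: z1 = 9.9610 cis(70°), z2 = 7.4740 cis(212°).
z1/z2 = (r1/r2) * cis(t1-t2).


r = 9.9610 / 7.4740 = 1.3328
theta = 70° - 212° = -142° = 218° (mod 360)

1.3328 cis(218°)


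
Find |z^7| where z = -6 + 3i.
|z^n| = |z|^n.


|z| = sqrt(36+9) = sqrt(45) = 6.7082
|z^7| = |z|^7 = (sqrt(45))^7 = 45^3 * sqrt(45) = 91125*sqrt(45)

|z^7| = 91125*sqrt(45) ≈ 611285.0833


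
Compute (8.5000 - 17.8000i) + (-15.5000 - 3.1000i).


Real: 8.5 - 15.5 = -7
Imag: -17.8 - 3.1 = -20.9

-7.0000 - 20.9000i


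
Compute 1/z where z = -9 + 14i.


|z|^2 = 81+196 = 277
1/z = (-9 - 14i)/277

1/z = -0.0325 - 0.0505i


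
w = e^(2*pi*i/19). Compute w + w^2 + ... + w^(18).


With w = e^(2*pi*i/19), all 19 of the 19th roots of unity w^0 = 1, w, ..., w^(18) sum to 0: 1 + w + ... + w^(18) = (1 - w^19)/(1 - w) = 0 since w^19 = 1, w ≠ 1.
Removing the root 1: w + w^2 + ... + w^(18) = 0 - 1 = -1

Sum = -1


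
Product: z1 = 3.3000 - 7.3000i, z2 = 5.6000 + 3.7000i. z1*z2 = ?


Real = 3.3*5.6 - (-7.3)*3.7 = 18.48 - (-27.01) = 45.49
Imag = 3.3*3.7 + 5.6*(-7.3) = 12.21 - (40.88) = -28.67

45.4900 - 28.6700i


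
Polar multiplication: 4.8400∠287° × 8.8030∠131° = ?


r = 4.8400 * 8.8030 = 42.6065
theta = 287° + 131° = 418° = 58° (mod 360)

42.6065 cis(58°)


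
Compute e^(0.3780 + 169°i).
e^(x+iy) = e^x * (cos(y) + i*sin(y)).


e^0.3780 = 1.4594
cos(169°) = -0.98163
sin(169°) = 0.1908
Real = 1.4594*(-0.98163) = -1.4326
Imag = 1.4594*0.1908 = 0.2785

-1.4326 + 0.2785i


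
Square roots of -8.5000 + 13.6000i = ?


|z| = sqrt(72.25+184.96) = 16.0378
sqrt((|z|+a)/2) = sqrt((16.0378+(-8.5))/2) = sqrt(3.7689) = 1.9414
sqrt((|z|-a)/2) = sqrt((16.0378-(-8.5))/2) = sqrt(12.2689) = 3.5027

±(1.9414 + 3.5027i) i.e. 1.9414 + 3.5027i and -1.9414 - 3.5027i


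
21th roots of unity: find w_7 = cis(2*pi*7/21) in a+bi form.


Angle = 360*7/21 = 120°
a = cos(120°) = -0.5000
b = sin(120°) = 0.8660

-0.5000 + 0.8660i


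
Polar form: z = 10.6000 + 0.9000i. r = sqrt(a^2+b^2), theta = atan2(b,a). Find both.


r = sqrt(112.36+0.81) = sqrt(113.17) = 10.6381
theta = atan2(0.9, 10.6) = 4.8531 degrees

r = 10.6381, theta = 4.8531 degrees


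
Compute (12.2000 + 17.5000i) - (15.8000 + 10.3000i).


Real: 12.2 - 15.8 = -3.6
Imag: 17.5 - 10.3 = 7.2

-3.6000 + 7.2000i


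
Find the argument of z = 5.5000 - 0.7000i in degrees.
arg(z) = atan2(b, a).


Re = 5.5, Im = -0.7
arg = atan2(-0.7, 5.5) = -7.2532 degrees

arg(z) = -7.2532 degrees


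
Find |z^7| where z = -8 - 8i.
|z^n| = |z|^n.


|z| = sqrt(64+64) = sqrt(128) = 11.3137
|z^7| = |z|^7 = (sqrt(128))^7 = 128^3 * sqrt(128) = 2097152*sqrt(128)

|z^7| = 2097152*sqrt(128) ≈ 23726566.4061


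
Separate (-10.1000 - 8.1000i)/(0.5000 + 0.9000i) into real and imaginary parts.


Multiply by conjugate: (-10.1000 - 8.1000i)(0.5000 - 0.9000i) / (0.5^2 + 0.9^2)
Numerator real = -10.1*0.5 - (8.1)*0.9 = -12.34
Numerator imag = -8.1*0.5 - (-10.1)*0.9 = 5.04
Denominator = 1.06
Re(z) = -12.34/1.06 = -11.6415
Im(z) = 5.04/1.06 = 4.7547

Re(z) = -11.6415, Im(z) = 4.7547


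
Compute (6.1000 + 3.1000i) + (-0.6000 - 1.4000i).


Real: 6.1 - 0.6 = 5.5
Imag: 3.1 - 1.4 = 1.7

5.5000 + 1.7000i


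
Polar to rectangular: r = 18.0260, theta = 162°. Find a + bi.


a = 18.0260*cos(162°) = 18.0260*(-0.9510565) = -17.1437
b = 18.0260*sin(162°) = 18.0260*0.309017 = 5.5703

-17.1437 + 5.5703i


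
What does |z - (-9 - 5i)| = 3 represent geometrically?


|z - z0| = r is a circle with center z0 and radius r.
Center = (-9, -5), radius = 3

Circle with center (-9, -5) and radius 3


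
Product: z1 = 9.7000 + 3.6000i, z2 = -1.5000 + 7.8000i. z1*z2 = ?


Real = 9.7*(-1.5) - 3.6*7.8 = -14.55 - 28.08 = -42.63
Imag = 9.7*7.8 - (1.5)*3.6 = 75.66 - (5.4) = 70.26

-42.6300 + 70.2600i


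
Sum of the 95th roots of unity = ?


The sum of all 95th roots of unity is 0.
Geometric series: (1 - w^95)/(1 - w) = (1-1)/(1-w) = 0 since w^95 = 1, w ≠ 1.
Alternatively: coefficient of z^94 in z^95 - 1 is 0.

0


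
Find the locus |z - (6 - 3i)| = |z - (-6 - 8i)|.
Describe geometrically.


Equal distances means the locus is the perpendicular bisector of z1 and z2.
Midpoint = ((6+(-6))/2, (-3+(-8))/2) = (0, -5.5000)

Perpendicular bisector through (0, -5.5000)


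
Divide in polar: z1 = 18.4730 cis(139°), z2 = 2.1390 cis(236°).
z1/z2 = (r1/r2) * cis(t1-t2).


r = 18.4730 / 2.1390 = 8.6363
theta = 139° - 236° = -97° = 263° (mod 360)

8.6363 cis(263°)


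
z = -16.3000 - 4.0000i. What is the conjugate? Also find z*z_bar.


z_bar = -16.3000 + 4.0000i
z*z_bar = (-16.3)^2 + (-4)^2 = 265.69 + 16 = 281.69

z_bar = -16.3000 + 4.0000i, z*z_bar = 281.69


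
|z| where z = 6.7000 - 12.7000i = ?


|z| = sqrt(6.7^2 + (-12.7)^2) = sqrt(44.89 + 161.29) = sqrt(206.18) = 14.3590

|z| = 14.3590


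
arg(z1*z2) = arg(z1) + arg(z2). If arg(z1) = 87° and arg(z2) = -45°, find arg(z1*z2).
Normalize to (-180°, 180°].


arg(z1*z2) = 87° - 45° = 42°
Normalized to (-180°, 180°]: 42°

42°


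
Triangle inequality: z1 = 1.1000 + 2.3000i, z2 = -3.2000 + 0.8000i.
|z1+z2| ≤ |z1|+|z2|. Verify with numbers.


|z1| = sqrt(1.1^2 + 2.3^2) = sqrt(6.5) = 2.5495
|z2| = sqrt((-3.2)^2 + 0.8^2) = sqrt(10.88) = 3.2985
z1+z2 = -2.1000 + 3.1000i
|z1+z2| = sqrt(14.02) = 3.7443
|z1|+|z2| = 2.5495 + 3.2985 = 5.8480

|z1+z2| = 3.7443 ≤ |z1|+|z2| = 5.8480 (verified)


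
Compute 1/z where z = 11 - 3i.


|z|^2 = 121+9 = 130
1/z = (11 + 3i)/130

1/z = 0.0846 + 0.0231i


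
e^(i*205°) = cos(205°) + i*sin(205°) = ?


cos(205°) = -0.9063
sin(205°) = -0.4226

e^(i*205°) = -0.9063 - 0.4226i


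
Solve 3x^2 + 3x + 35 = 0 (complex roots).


disc = 3^2 - 4*3*35 = 9 - 420 = -411
sqrt(|disc|) = sqrt(411) = 20.2731
Real part = -3/(2*3) = -0.5000
Imag part = 20.2731/(2*3) = 3.3789

-0.5000 ± 3.3789i


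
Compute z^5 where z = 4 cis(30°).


r^5 = 4^5 = 1024
n*theta = 5*30° = 150° = 150° (mod 360)
a = 1024*cos(150°) = -886.8100
b = 1024*sin(150°) = 512.0000

1024 cis(150°) = -886.8100 + 512.0000i


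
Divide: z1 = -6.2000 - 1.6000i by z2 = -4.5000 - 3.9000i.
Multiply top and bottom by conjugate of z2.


Conjugate of z2 = -4.5000 + 3.9000i
Numerator: (-6.2000 - 1.6000i)(-4.5000 + 3.9000i) = 34.1400 - 16.9800i
Denominator: (-4.5)^2 + (-3.9)^2 = 35.46
Result = (34.1400 - 16.9800i)/35.46

0.9628 - 0.4788i


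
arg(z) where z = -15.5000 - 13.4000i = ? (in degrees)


Re = -15.5, Im = -13.4
arg = atan2(-13.4, -15.5) = -139.1561 degrees

arg(z) = -139.1561 degrees


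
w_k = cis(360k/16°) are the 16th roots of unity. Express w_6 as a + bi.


Angle = 360*6/16 = 135°
a = cos(135°) = -0.7071
b = sin(135°) = 0.7071

-0.7071 + 0.7071i


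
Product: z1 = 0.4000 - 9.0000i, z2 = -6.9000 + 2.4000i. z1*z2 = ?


Real = 0.4*(-6.9) - (-9)*2.4 = -2.76 - (-21.6) = 18.84
Imag = 0.4*2.4 - (6.9)*(-9) = 0.96 + 62.1 = 63.06

18.8400 + 63.0600i


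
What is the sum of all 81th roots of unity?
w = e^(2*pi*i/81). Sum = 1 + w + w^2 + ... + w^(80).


The sum of all 81th roots of unity is 0.
Geometric series: (1 - w^81)/(1 - w) = (1-1)/(1-w) = 0 since w^81 = 1, w ≠ 1.
Alternatively: coefficient of z^80 in z^81 - 1 is 0.

0


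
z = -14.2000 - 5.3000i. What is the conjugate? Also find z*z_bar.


z_bar = -14.2000 + 5.3000i
z*z_bar = (-14.2)^2 + (-5.3)^2 = 201.64 + 28.09 = 229.73

z_bar = -14.2000 + 5.3000i, z*z_bar = 229.73


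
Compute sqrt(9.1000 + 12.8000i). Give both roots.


|z| = sqrt(82.81+163.84) = 15.7051
sqrt((|z|+a)/2) = sqrt((15.7051+9.1)/2) = sqrt(12.4025) = 3.5217
sqrt((|z|-a)/2) = sqrt((15.7051-9.1)/2) = sqrt(3.3025) = 1.8173

±(3.5217 + 1.8173i) i.e. 3.5217 + 1.8173i and -3.5217 - 1.8173i


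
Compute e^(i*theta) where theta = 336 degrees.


cos(336°) = 0.9135
sin(336°) = -0.4067

e^(i*336°) = 0.9135 - 0.4067i


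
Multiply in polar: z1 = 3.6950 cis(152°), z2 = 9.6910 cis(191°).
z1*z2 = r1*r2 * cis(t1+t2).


r = 3.6950 * 9.6910 = 35.8082
theta = 152° + 191° = 343° = 343° (mod 360)

35.8082 cis(343°)


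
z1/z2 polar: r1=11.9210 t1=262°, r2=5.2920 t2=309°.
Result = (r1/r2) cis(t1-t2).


r = 11.9210 / 5.2920 = 2.2526
theta = 262° - 309° = -47° = 313° (mod 360)

2.2526 cis(313°)


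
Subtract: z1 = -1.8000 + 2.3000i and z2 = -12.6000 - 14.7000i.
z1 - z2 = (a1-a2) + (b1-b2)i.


Real: -1.8 + 12.6 = 10.8
Imag: 2.3 + 14.7 = 17

10.8000 + 17.0000i


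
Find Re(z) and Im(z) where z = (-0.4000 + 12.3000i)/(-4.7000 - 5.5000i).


Multiply by conjugate: (-0.4000 + 12.3000i)(-4.7000 + 5.5000i) / ((-4.7)^2 + (-5.5)^2)
Numerator real = -0.4*(-4.7) + 12.3*(-5.5) = -65.77
Numerator imag = 12.3*(-4.7) - (-0.4)*(-5.5) = -60.01
Denominator = 52.34
Re(z) = -65.77/52.34 = -1.2566
Im(z) = -60.01/52.34 = -1.1465

Re(z) = -1.2566, Im(z) = -1.1465


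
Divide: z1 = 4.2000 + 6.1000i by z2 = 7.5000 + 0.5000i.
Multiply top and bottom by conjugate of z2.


Conjugate of z2 = 7.5000 - 0.5000i
Numerator: (4.2000 + 6.1000i)(7.5000 - 0.5000i) = 34.5500 + 43.6500i
Denominator: 7.5^2 + 0.5^2 = 56.5
Result = (34.5500 + 43.6500i)/56.5

0.6115 + 0.7726i


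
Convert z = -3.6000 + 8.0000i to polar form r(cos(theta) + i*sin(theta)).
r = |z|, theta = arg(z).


r = sqrt(12.96+64) = sqrt(76.96) = 8.7727
theta = atan2(8, -3.6) = 114.2277 degrees

r = 8.7727, theta = 114.2277 degrees


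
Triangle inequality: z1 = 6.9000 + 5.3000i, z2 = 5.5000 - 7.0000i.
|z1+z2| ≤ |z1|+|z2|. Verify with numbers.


|z1| = sqrt(6.9^2 + 5.3^2) = sqrt(75.7) = 8.7006
|z2| = sqrt(5.5^2 + (-7)^2) = sqrt(79.25) = 8.9022
z1+z2 = 12.4000 - 1.7000i
|z1+z2| = sqrt(156.65) = 12.5160
|z1|+|z2| = 8.7006 + 8.9022 = 17.6028

|z1+z2| = 12.5160 ≤ |z1|+|z2| = 17.6028 (verified)


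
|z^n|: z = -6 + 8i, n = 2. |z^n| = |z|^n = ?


|z| = sqrt(36+64) = sqrt(100) = 10
|z^2| = |z|^2 = 10^2 = 100

|z^2| = 100


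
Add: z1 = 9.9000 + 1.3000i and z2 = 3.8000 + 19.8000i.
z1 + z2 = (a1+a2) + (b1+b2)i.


Real: 9.9 + 3.8 = 13.7
Imag: 1.3 + 19.8 = 21.1

13.7000 + 21.1000i


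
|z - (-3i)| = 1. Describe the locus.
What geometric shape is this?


|z - z0| = r is a circle with center z0 and radius r.
Center = (0, -3), radius = 1

Circle with center (0, -3) and radius 1


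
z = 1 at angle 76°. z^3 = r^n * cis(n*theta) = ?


r^3 = 1^3 = 1
n*theta = 3*76° = 228° = 228° (mod 360)
a = 1*cos(228°) = -0.6691
b = 1*sin(228°) = -0.7431

1 cis(228°) = -0.6691 - 0.7431i


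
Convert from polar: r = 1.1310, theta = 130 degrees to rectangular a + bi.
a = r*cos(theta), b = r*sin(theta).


a = 1.1310*cos(130°) = 1.1310*(-0.6428) = -0.7270
b = 1.1310*sin(130°) = 1.1310*0.76604 = 0.8664

-0.7270 + 0.8664i


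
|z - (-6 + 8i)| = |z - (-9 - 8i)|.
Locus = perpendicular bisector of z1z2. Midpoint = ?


Equal distances means the locus is the perpendicular bisector of z1 and z2.
Midpoint = ((-6+(-9))/2, (8+(-8))/2) = (-7.5000, 0)

Perpendicular bisector through (-7.5000, 0)


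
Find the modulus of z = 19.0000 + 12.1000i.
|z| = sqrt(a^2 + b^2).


|z| = sqrt(19^2 + 12.1^2) = sqrt(361 + 146.41) = sqrt(507.41) = 22.5258

|z| = 22.5258


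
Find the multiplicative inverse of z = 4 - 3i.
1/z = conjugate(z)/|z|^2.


|z|^2 = 16+9 = 25
1/z = (4 + 3i)/25

1/z = 0.1600 + 0.1200i


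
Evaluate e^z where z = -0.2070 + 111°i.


e^-0.2070 = 0.8130
cos(111°) = -0.3584
sin(111°) = 0.9336
Real = 0.8130*(-0.3584) = -0.2914
Imag = 0.8130*0.9336 = 0.7590

-0.2914 + 0.7590i


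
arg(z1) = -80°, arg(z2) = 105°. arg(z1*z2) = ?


arg(z1*z2) = -80° + 105° = 25°
Normalized to (-180°, 180°]: 25°

25°


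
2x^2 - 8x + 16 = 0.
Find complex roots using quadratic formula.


disc = (-8)^2 - 4*2*16 = 64 - 128 = -64
sqrt(|disc|) = sqrt(64) = 8.0000
Real part = 8/(2*2) = 2.0000
Imag part = 8.0000/(2*2) = 2.0000

2.0000 ± 2.0000i


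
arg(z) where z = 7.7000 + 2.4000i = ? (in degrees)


Re = 7.7, Im = 2.4
arg = atan2(2.4, 7.7) = 17.3116 degrees

arg(z) = 17.3116 degrees


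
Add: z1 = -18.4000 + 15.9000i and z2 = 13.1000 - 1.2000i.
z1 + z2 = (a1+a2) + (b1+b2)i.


Real: -18.4 + 13.1 = -5.3
Imag: 15.9 - 1.2 = 14.7

-5.3000 + 14.7000i


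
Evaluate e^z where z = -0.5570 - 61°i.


e^-0.5570 = 0.57293
cos(-61°) = 0.4848
sin(-61°) = -0.8746
Real = 0.57293*0.4848 = 0.2778
Imag = 0.57293*(-0.8746) = -0.5011

0.2778 - 0.5011i


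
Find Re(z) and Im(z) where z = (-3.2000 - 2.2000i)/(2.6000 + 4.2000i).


Multiply by conjugate: (-3.2000 - 2.2000i)(2.6000 - 4.2000i) / (2.6^2 + 4.2^2)
Numerator real = -3.2*2.6 - (2.2)*4.2 = -17.56
Numerator imag = -2.2*2.6 - (-3.2)*4.2 = 7.72
Denominator = 24.4
Re(z) = -17.56/24.4 = -0.7197
Im(z) = 7.72/24.4 = 0.3164

Re(z) = -0.7197, Im(z) = 0.3164


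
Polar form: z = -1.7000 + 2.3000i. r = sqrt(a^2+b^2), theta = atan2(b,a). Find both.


r = sqrt(2.89+5.29) = sqrt(8.18) = 2.8601
theta = atan2(2.3, -1.7) = 126.4692 degrees

r = 2.8601, theta = 126.4692 degrees


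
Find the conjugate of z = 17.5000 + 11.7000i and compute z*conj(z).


z_bar = 17.5000 - 11.7000i
z*z_bar = 17.5^2 + 11.7^2 = 306.25 + 136.89 = 443.14

z_bar = 17.5000 - 11.7000i, z*z_bar = 443.14


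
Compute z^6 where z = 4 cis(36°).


r^6 = 4^6 = 4096
n*theta = 6*36° = 216° = 216° (mod 360)
a = 4096*cos(216°) = -3313.7336
b = 4096*sin(216°) = -2407.5684

4096 cis(216°) = -3313.7336 - 2407.5684i


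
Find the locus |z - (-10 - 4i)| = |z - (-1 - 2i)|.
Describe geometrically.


Equal distances means the locus is the perpendicular bisector of z1 and z2.
Midpoint = ((-10+(-1))/2, (-4+(-2))/2) = (-5.5000, -3.0000)

Perpendicular bisector through (-5.5000, -3.0000)


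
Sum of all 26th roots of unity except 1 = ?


With w = e^(2*pi*i/26), all 26 of the 26th roots of unity w^0 = 1, w, ..., w^(25) sum to 0: 1 + w + ... + w^(25) = (1 - w^26)/(1 - w) = 0 since w^26 = 1, w ≠ 1.
Removing the root 1: w + w^2 + ... + w^(25) = 0 - 1 = -1

Sum = -1


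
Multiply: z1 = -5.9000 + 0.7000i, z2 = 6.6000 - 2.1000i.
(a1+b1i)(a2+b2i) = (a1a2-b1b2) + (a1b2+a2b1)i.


Real = -5.9*6.6 - 0.7*(-2.1) = -38.94 - (-1.47) = -37.47
Imag = -5.9*(-2.1) + 6.6*0.7 = 12.39 + 4.62 = 17.01

-37.4700 + 17.0100i


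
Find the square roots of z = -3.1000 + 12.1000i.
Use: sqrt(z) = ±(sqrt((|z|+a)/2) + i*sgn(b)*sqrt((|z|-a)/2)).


|z| = sqrt(9.61+146.41) = 12.4908
sqrt((|z|+a)/2) = sqrt((12.4908+(-3.1))/2) = sqrt(4.6954) = 2.1669
sqrt((|z|-a)/2) = sqrt((12.4908-(-3.1))/2) = sqrt(7.7954) = 2.7920

±(2.1669 + 2.7920i) i.e. 2.1669 + 2.7920i and -2.1669 - 2.7920i


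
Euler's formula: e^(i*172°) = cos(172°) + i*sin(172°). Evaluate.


cos(172°) = -0.9903
sin(172°) = 0.1392

e^(i*172°) = -0.9903 + 0.1392i


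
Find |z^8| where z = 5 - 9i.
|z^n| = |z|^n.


|z| = sqrt(25+81) = sqrt(106) = 10.2956
|z^8| = |z|^8 = (sqrt(106))^8 = 106^4 = 126247696

|z^8| = 126247696
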